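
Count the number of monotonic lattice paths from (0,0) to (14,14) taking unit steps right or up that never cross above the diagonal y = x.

2674440

Monotone paths in an n×n grid that stay weakly below the diagonal are counted by C_n; here n = 14.
C_14 = C_13 · 2(2·13+1)/(13+2) = 742900 · 54/15 = 2674440.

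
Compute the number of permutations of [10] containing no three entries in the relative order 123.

For any fixed pattern of length 3, the pattern-avoiding permutations of [10] number C_10.
C_10 = C(20,10)/11 = 184756/11 = 16796.

16796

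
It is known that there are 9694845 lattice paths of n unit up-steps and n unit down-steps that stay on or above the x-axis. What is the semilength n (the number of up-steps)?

15

Dyck paths of semilength n are counted by C_n, and C_15 = 9694845.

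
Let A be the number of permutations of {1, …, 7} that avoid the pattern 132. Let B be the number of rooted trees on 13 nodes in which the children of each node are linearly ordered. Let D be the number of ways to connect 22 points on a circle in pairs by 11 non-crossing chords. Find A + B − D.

Permutations of [n] avoiding any single length-3 pattern are counted by C_n; here n = 7. So A = C_7 = 429.
A rooted plane tree on 13 nodes has 12 edges, and such trees are counted by C_12. So B = C_12 = 208012.
Non-crossing perfect matchings of 2n points on a circle are counted by C_n; with 22 points, n = 11. So D = C_11 = 58786.
A + B − D = 429 + 208012 − 58786 = 149655.

149655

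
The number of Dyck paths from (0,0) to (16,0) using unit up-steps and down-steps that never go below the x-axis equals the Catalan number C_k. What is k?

8

A Dyck path with 8 up-steps and 8 down-steps has semilength 8, so there are C_8 of them.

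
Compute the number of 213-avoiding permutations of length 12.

208012

For any fixed pattern of length 3, the pattern-avoiding permutations of [12] number C_12.
C_12 = C_11 · 2(2·11+1)/(11+2) = 58786 · 46/13 = 208012.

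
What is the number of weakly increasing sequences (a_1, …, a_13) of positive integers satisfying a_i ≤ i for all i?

Such sub-staircase sequences of length n are counted by C_n; here n = 13.
C_13 = C(26,13)/14 = 10400600/14 = 742900.

742900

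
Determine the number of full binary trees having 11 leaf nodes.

16796

Full binary trees with 11 leaves have 11−1 = 10 internal nodes, so there are C_10 of them.
C_10 = C(20,10)/11 = 184756/11 = 16796.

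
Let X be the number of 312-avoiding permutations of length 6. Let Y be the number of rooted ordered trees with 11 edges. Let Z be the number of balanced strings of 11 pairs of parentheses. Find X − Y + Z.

132

For any fixed pattern of length 3, the pattern-avoiding permutations of [6] number C_6. So X = C_6 = 132.
A rooted plane tree with 11 edges has 12 nodes, and the count is C_11. So Y = C_11 = 58786.
Balanced strings of n pairs of brackets are counted by C_n; here n = 11. So Z = C_11 = 58786.
X − Y + Z = 132 − 58786 + 58786 = 132.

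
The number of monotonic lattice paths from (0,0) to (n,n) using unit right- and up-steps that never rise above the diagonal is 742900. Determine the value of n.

13

Such diagonal-avoiding paths in an n×n grid are counted by C_n. The Catalan number equal to 742900 is C_13.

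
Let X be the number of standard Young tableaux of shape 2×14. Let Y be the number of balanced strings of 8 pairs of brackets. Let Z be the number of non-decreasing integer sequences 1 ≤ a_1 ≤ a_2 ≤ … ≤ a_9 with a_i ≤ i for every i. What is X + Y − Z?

Standard Young tableaux of shape 2×n are counted by C_n; here n = 14. So X = C_14 = 2674440.
A balanced arrangement of 8 bracket pairs is a Dyck word of semilength 8, so the count is C_8. So Y = C_8 = 1430.
Such sub-staircase sequences of length n are counted by C_n; here n = 9. So Z = C_9 = 4862.
X + Y − Z = 2674440 + 1430 − 4862 = 2671008.

2671008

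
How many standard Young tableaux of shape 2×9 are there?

4862

By the hook-length formula (or a Dyck-path bijection), SYT of shape 2×9 number C_9.
C_9 = C_8 · 2(2·8+1)/(8+2) = 1430 · 34/10 = 4862.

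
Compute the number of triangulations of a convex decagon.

1430

The number of triangulations of a 10-gon is the Catalan number C_8 (index = sides − 2).
C_8 = C_7 · 2(2·7+1)/(7+2) = 429 · 30/9 = 1430.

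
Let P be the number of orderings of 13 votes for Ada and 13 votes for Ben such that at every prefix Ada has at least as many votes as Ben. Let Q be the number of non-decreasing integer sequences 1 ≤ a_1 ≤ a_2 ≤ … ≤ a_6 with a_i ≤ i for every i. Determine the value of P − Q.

742768

Reading a vote for the leader as '(' and for the other as ')' turns such a sequence into a balanced string of 13 pairs, so the count is C_13. So P = C_13 = 742900.
Weakly increasing sequences with a_i ≤ i biject with Dyck paths of semilength 6, so there are C_6. So Q = C_6 = 132.
P − Q = 742900 − 132 = 742768.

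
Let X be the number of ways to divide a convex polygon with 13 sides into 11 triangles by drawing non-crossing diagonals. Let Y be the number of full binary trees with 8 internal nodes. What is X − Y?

A convex 13-gon is triangulated into 11 triangles, and the number of such triangulations is the Catalan number C_{13−2} = C_11. So X = C_11 = 58786.
Full binary trees with n internal nodes are counted by C_n; here n = 8. So Y = C_8 = 1430.
X − Y = 58786 − 1430 = 57356.

57356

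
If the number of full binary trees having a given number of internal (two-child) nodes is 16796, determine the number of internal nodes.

Full binary trees with n internal nodes are counted by C_n. The Catalan number equal to 16796 is C_10.

10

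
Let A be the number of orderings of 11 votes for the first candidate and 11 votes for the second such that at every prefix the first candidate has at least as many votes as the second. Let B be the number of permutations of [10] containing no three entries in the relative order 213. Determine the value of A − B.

41990

Ballot sequences with n votes each where one side never trails are Dyck words, counted by C_n; here n = 11. So A = C_11 = 58786.
Permutations of [n] avoiding any single length-3 pattern are counted by C_n; here n = 10. So B = C_10 = 16796.
A − B = 58786 − 16796 = 41990.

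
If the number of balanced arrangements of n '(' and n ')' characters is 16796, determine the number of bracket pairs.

Balanced strings of n bracket-pairs are counted by C_n; 16796 = C_10.

10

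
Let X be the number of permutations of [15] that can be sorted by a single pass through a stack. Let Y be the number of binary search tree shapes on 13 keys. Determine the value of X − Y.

Stack-sortable permutations are exactly the 231-avoiding ones, counted by C_n; here n = 15. So X = C_15 = 9694845.
Rooted binary trees with 13 nodes (each child slot possibly empty) number C_13. So Y = C_13 = 742900.
X − Y = 9694845 − 742900 = 8951945.

8951945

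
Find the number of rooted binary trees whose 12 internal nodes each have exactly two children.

The number of full binary trees on 12 internal nodes is the Catalan number C_12.
C_12 = 208012.

208012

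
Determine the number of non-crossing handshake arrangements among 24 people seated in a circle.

With 24 = 2·12 people, non-crossing handshake pairings are non-crossing perfect matchings on a circle, counted by C_12.
C_12 = C(24,12)/13 = 2704156/13 = 208012.

208012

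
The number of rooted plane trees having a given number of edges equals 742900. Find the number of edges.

Rooted ordered trees with n edges are counted by C_n. Since C_13 = 742900, the index is 13.

13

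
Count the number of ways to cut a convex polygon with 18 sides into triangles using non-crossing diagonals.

35357670

A convex 18-gon is triangulated into 16 triangles, and the number of such triangulations is the Catalan number C_{18−2} = C_16.
C_16 = C_15 · 2(2·15+1)/(15+2) = 9694845 · 62/17 = 35357670.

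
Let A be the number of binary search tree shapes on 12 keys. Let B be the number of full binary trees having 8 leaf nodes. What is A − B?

207583

There are C_n binary search tree shapes on n keys; with n = 12 that is C_12. So A = C_12 = 208012.
Full binary trees with 8 leaves have 8−1 = 7 internal nodes, so there are C_7 of them. So B = C_7 = 429.
A − B = 208012 − 429 = 207583.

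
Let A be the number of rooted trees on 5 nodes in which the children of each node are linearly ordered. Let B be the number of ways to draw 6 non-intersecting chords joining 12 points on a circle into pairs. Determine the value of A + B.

A rooted plane tree on 5 nodes has 4 edges, and such trees are counted by C_4. So A = C_4 = 14.
Pairing 12 circle points by 6 non-crossing chords gives C_6 matchings. So B = C_6 = 132.
A + B = 14 + 132 = 146.

146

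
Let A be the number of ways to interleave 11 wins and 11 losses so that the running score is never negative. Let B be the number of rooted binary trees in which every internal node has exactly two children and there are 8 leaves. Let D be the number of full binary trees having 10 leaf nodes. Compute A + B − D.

Reading a vote for the leader as '(' and for the other as ')' turns such a sequence into a balanced string of 11 pairs, so the count is C_11. So A = C_11 = 58786.
Full binary trees with 8 leaves have 8−1 = 7 internal nodes, so there are C_7 of them. So B = C_7 = 429.
A full binary tree with L leaves has L−1 internal nodes and is counted by C_{L−1}; L = 10 gives C_9. So D = C_9 = 4862.
A + B − D = 58786 + 429 − 4862 = 54353.

54353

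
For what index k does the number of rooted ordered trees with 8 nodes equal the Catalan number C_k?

Rooted ordered (plane) trees on m nodes have m−1 edges and are counted by C_{m−1}; m = 8 gives C_7.

7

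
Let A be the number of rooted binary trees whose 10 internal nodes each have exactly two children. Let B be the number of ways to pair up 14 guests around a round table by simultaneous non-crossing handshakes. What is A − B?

The number of full binary trees on 10 internal nodes is the Catalan number C_10. So A = C_10 = 16796.
Non-crossing handshake pairings of 2n people are counted by C_n; 14 people gives n = 7. So B = C_7 = 429.
A − B = 16796 − 429 = 16367.

16367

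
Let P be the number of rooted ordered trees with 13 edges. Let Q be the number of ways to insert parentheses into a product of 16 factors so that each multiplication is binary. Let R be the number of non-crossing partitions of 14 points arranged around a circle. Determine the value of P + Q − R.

7763305

A rooted plane tree with 13 edges has 14 nodes, and the count is C_13. So P = C_13 = 742900.
Parenthesizations of m factors correspond to full binary trees with m leaves, counted by C_{m−1}; m = 16 gives C_15. So Q = C_15 = 9694845.
The non-crossing partitions of [14] form a lattice of size C_14. So R = C_14 = 2674440.
P + Q − R = 742900 + 9694845 − 2674440 = 7763305.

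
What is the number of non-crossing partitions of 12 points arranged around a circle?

The non-crossing partitions of [12] form a lattice of size C_12.
C_12 = C(24,12)/13 = 2704156/13 = 208012.

208012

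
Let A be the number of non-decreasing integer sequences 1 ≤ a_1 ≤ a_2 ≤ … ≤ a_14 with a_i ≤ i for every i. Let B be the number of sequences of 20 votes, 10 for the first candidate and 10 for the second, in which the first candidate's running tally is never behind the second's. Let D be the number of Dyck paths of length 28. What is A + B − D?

Weakly increasing sequences with a_i ≤ i biject with Dyck paths of semilength 14, so there are C_14. So A = C_14 = 2674440.
Ballot sequences with n votes each where one side never trails are Dyck words, counted by C_n; here n = 10. So B = C_10 = 16796.
Paths of 14 up- and 14 down-steps that never dip below the axis are Dyck paths; their count is C_14. So D = C_14 = 2674440.
A + B − D = 2674440 + 16796 − 2674440 = 16796.

16796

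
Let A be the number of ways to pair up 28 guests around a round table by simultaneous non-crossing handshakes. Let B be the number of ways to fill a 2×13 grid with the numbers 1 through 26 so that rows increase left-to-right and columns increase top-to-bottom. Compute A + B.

With 28 = 2·14 people, non-crossing handshake pairings are non-crossing perfect matchings on a circle, counted by C_14. So A = C_14 = 2674440.
Standard Young tableaux of shape 2×n are counted by C_n; here n = 13. So B = C_13 = 742900.
A + B = 2674440 + 742900 = 3417340.

3417340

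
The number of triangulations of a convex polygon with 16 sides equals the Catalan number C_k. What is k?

14

Triangulations of a convex m-gon are counted by C_{m−2}; with m = 16 this is C_14.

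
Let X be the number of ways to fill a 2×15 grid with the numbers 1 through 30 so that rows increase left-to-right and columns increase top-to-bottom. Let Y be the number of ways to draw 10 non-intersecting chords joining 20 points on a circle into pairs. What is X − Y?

By the hook-length formula (or a Dyck-path bijection), SYT of shape 2×15 number C_15. So X = C_15 = 9694845.
Non-crossing perfect matchings of 2n points on a circle are counted by C_n; with 20 points, n = 10. So Y = C_10 = 16796.
X − Y = 9694845 − 16796 = 9678049.

9678049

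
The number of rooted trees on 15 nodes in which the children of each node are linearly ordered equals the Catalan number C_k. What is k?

A rooted plane tree on 15 nodes has 14 edges, and such trees are counted by C_14.

14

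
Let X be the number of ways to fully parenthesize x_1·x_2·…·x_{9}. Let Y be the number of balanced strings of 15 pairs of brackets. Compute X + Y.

9696275

Parenthesizations of m factors correspond to full binary trees with m leaves, counted by C_{m−1}; m = 9 gives C_8. So X = C_8 = 1430.
With 15 pairs the number of balanced bracket strings is the Catalan number C_15. So Y = C_15 = 9694845.
X + Y = 1430 + 9694845 = 9696275.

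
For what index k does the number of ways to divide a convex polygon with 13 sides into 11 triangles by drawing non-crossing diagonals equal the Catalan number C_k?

The number of triangulations of a 13-gon is the Catalan number C_11 (index = sides − 2).

11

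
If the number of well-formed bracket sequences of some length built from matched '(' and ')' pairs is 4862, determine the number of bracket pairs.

9

Balanced strings of n bracket-pairs are counted by C_n. Since C_9 = 4862, the index is 9.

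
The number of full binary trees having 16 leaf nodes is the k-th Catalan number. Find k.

15

Full binary trees with 16 leaves have 16−1 = 15 internal nodes, so there are C_15 of them.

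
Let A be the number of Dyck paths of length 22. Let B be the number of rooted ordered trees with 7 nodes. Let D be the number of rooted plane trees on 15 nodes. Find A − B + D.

2733094

Dyck paths of semilength n (length 2n) are counted by C_n; here n = 11. So A = C_11 = 58786.
A rooted plane tree on 7 nodes has 6 edges, and such trees are counted by C_6. So B = C_6 = 132.
A rooted plane tree on 15 nodes has 14 edges, and such trees are counted by C_14. So D = C_14 = 2674440.
A − B + D = 58786 − 132 + 2674440 = 2733094.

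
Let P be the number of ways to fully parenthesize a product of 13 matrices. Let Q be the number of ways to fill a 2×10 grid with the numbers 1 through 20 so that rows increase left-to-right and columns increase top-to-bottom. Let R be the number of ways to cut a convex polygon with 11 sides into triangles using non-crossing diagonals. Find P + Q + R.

229670

Ways to associate a product of 13 factors correspond to binary trees on 13 leaves, so the count is C_12. So P = C_12 = 208012.
Standard Young tableaux of shape 2×n are counted by C_n; here n = 10. So Q = C_10 = 16796.
Triangulations of a convex m-gon are counted by C_{m−2}; with m = 11 this is C_9. So R = C_9 = 4862.
P + Q + R = 208012 + 16796 + 4862 = 229670.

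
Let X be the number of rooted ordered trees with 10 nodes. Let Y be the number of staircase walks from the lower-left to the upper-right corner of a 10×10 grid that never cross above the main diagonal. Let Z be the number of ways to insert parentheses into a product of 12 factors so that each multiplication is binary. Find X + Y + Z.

Rooted ordered (plane) trees on m nodes have m−1 edges and are counted by C_{m−1}; m = 10 gives C_9. So X = C_9 = 4862.
Sub-diagonal monotone paths from (0,0) to (10,10) biject with Dyck paths of semilength 10, giving C_10. So Y = C_10 = 16796.
Bracketing 12 factors into binary products is counted by C_{12−1} = C_11. So Z = C_11 = 58786.
X + Y + Z = 4862 + 16796 + 58786 = 80444.

80444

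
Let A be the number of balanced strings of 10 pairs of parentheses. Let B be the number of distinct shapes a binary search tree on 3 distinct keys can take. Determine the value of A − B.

Balanced strings of n pairs of brackets are counted by C_n; here n = 10. So A = C_10 = 16796.
There are C_n binary search tree shapes on n keys; with n = 3 that is C_3. So B = C_3 = 5.
A − B = 16796 − 5 = 16791.

16791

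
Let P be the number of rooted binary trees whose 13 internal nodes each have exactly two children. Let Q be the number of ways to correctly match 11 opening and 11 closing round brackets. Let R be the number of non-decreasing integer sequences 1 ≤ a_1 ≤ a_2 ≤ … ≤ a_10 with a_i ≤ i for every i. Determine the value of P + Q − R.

Full binary trees with n internal nodes are counted by C_n; here n = 13. So P = C_13 = 742900.
A balanced arrangement of 11 bracket pairs is a Dyck word of semilength 11, so the count is C_11. So Q = C_11 = 58786.
Weakly increasing sequences with a_i ≤ i biject with Dyck paths of semilength 10, so there are C_10. So R = C_10 = 16796.
P + Q − R = 742900 + 58786 − 16796 = 784890.

784890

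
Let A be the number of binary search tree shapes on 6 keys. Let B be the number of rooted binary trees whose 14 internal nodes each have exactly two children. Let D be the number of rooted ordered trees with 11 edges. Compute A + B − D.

2615786

There are C_n binary search tree shapes on n keys; with n = 6 that is C_6. So A = C_6 = 132.
The number of full binary trees on 14 internal nodes is the Catalan number C_14. So B = C_14 = 2674440.
Rooted ordered trees with n edges are counted by C_n; here n = 11. So D = C_11 = 58786.
A + B − D = 132 + 2674440 − 58786 = 2615786.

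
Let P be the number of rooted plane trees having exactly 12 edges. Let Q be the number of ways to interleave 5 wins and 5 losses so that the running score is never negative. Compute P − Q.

207970

A rooted plane tree with 12 edges has 13 nodes, and the count is C_12. So P = C_12 = 208012.
Ballot sequences with n votes each where one side never trails are Dyck words, counted by C_n; here n = 5. So Q = C_5 = 42.
P − Q = 208012 − 42 = 207970.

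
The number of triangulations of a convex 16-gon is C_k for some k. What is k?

Triangulations of a convex m-gon are counted by C_{m−2}; with m = 16 this is C_14.

14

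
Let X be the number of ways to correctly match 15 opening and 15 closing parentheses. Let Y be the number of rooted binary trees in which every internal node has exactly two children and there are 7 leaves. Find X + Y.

9694977

With 15 pairs the number of balanced bracket strings is the Catalan number C_15. So X = C_15 = 9694845.
A full binary tree with L leaves has L−1 internal nodes and is counted by C_{L−1}; L = 7 gives C_6. So Y = C_6 = 132.
X + Y = 9694845 + 132 = 9694977.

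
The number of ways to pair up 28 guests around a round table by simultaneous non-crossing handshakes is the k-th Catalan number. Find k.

Non-crossing handshake pairings of 2n people are counted by C_n; 28 people gives n = 14.

14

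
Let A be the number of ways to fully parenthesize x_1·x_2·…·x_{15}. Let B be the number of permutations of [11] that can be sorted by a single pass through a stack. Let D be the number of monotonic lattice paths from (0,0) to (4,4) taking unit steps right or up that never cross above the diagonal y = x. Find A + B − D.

2733212

Bracketing 15 factors into binary products is counted by C_{15−1} = C_14. So A = C_14 = 2674440.
Stack-sortable permutations are exactly the 231-avoiding ones, counted by C_n; here n = 11. So B = C_11 = 58786.
Sub-diagonal monotone paths from (0,0) to (4,4) biject with Dyck paths of semilength 4, giving C_4. So D = C_4 = 14.
A + B − D = 2674440 + 58786 − 14 = 2733212.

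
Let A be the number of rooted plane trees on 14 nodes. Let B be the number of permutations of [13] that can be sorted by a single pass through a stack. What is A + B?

1485800

A rooted plane tree on 14 nodes has 13 edges, and such trees are counted by C_13. So A = C_13 = 742900.
By Knuth's characterisation, the stack-sortable permutations of length 13 are the 231-avoiders, numbering C_13. So B = C_13 = 742900.
A + B = 742900 + 742900 = 1485800.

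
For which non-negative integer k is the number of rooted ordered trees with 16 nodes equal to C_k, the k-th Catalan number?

15

A rooted plane tree on 16 nodes has 15 edges, and such trees are counted by C_15.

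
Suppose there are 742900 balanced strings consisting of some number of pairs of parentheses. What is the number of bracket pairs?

13

Balanced strings of n bracket-pairs are counted by C_n. Since C_13 = 742900, the index is 13.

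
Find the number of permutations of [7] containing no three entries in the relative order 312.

429

Permutations of [n] avoiding any single length-3 pattern are counted by C_n; here n = 7.
C_7 = 429.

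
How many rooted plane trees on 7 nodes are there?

132

A rooted plane tree on 7 nodes has 6 edges, and such trees are counted by C_6.
C_6 = 132.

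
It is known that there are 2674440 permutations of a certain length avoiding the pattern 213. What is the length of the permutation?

14

Permutations of [n] avoiding a fixed length-3 pattern are counted by C_n, and C_14 = 2674440.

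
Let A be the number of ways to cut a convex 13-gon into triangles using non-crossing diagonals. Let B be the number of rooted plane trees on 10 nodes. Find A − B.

Triangulations of a convex m-gon are counted by C_{m−2}; with m = 13 this is C_11. So A = C_11 = 58786.
Rooted ordered (plane) trees on m nodes have m−1 edges and are counted by C_{m−1}; m = 10 gives C_9. So B = C_9 = 4862.
A − B = 58786 − 4862 = 53924.

53924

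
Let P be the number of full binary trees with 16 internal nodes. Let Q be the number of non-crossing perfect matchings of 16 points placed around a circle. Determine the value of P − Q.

The number of full binary trees on 16 internal nodes is the Catalan number C_16. So P = C_16 = 35357670.
Pairing 16 circle points by 8 non-crossing chords gives C_8 matchings. So Q = C_8 = 1430.
P − Q = 35357670 − 1430 = 35356240.

35356240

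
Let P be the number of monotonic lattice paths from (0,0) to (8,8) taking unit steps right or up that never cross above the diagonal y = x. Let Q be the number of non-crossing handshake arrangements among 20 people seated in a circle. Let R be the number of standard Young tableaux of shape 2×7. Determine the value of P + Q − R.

Sub-diagonal monotone paths from (0,0) to (8,8) biject with Dyck paths of semilength 8, giving C_8. So P = C_8 = 1430.
With 20 = 2·10 people, non-crossing handshake pairings are non-crossing perfect matchings on a circle, counted by C_10. So Q = C_10 = 16796.
By the hook-length formula (or a Dyck-path bijection), SYT of shape 2×7 number C_7. So R = C_7 = 429.
P + Q − R = 1430 + 16796 − 429 = 17797.

17797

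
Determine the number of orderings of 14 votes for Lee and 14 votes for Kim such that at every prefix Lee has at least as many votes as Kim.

Reading a vote for the leader as '(' and for the other as ')' turns such a sequence into a balanced string of 14 pairs, so the count is C_14.
C_14 = 2674440.

2674440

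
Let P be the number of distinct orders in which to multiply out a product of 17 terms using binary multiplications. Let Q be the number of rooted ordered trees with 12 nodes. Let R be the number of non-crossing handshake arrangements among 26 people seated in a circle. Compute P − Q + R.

36041784

Bracketing 17 factors into binary products is counted by C_{17−1} = C_16. So P = C_16 = 35357670.
Rooted ordered (plane) trees on m nodes have m−1 edges and are counted by C_{m−1}; m = 12 gives C_11. So Q = C_11 = 58786.
Non-crossing handshake pairings of 2n people are counted by C_n; 26 people gives n = 13. So R = C_13 = 742900.
P − Q + R = 35357670 − 58786 + 742900 = 36041784.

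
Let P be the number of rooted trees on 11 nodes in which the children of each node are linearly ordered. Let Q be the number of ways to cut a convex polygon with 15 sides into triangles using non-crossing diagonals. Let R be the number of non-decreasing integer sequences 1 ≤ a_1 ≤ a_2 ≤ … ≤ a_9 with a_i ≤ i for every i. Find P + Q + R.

Rooted ordered (plane) trees on m nodes have m−1 edges and are counted by C_{m−1}; m = 11 gives C_10. So P = C_10 = 16796.
The number of triangulations of a 15-gon is the Catalan number C_13 (index = sides − 2). So Q = C_13 = 742900.
Such sub-staircase sequences of length n are counted by C_n; here n = 9. So R = C_9 = 4862.
P + Q + R = 16796 + 742900 + 4862 = 764558.

764558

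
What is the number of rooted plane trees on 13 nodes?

208012

A rooted plane tree on 13 nodes has 12 edges, and such trees are counted by C_12.
C_12 = C_11 · 2(2·11+1)/(11+2) = 58786 · 46/13 = 208012.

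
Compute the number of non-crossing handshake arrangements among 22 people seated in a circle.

With 22 = 2·11 people, non-crossing handshake pairings are non-crossing perfect matchings on a circle, counted by C_11.
C_11 = C_10 · 2(2·10+1)/(10+2) = 16796 · 42/12 = 58786.

58786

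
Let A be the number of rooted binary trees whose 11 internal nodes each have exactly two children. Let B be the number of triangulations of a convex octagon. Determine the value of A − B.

The number of full binary trees on 11 internal nodes is the Catalan number C_11. So A = C_11 = 58786.
Triangulations of a convex m-gon are counted by C_{m−2}; with m = 8 this is C_6. So B = C_6 = 132.
A − B = 58786 − 132 = 58654.

58654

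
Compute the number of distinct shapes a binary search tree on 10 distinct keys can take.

There are C_n binary search tree shapes on n keys; with n = 10 that is C_10.
C_10 = 16796.

16796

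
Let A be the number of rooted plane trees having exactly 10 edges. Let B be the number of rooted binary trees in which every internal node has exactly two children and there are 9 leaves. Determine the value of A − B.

15366

A rooted plane tree with 10 edges has 11 nodes, and the count is C_10. So A = C_10 = 16796.
Full binary trees with 9 leaves have 9−1 = 8 internal nodes, so there are C_8 of them. So B = C_8 = 1430.
A − B = 16796 − 1430 = 15366.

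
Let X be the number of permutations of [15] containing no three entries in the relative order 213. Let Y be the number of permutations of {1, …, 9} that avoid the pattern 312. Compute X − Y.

Permutations of [n] avoiding any single length-3 pattern are counted by C_n; here n = 15. So X = C_15 = 9694845.
Permutations of [n] avoiding any single length-3 pattern are counted by C_n; here n = 9. So Y = C_9 = 4862.
X − Y = 9694845 − 4862 = 9689983.

9689983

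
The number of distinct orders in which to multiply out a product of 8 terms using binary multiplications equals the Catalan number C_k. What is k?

Bracketing 8 factors into binary products is counted by C_{8−1} = C_7.

7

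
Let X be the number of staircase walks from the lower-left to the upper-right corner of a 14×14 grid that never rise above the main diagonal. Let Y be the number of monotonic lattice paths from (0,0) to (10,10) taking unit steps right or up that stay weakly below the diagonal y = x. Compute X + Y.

Monotone paths in an n×n grid that stay weakly below the diagonal are counted by C_n; here n = 14. So X = C_14 = 2674440.
Monotone paths in an n×n grid that stay weakly below the diagonal are counted by C_n; here n = 10. So Y = C_10 = 16796.
X + Y = 2674440 + 16796 = 2691236.

2691236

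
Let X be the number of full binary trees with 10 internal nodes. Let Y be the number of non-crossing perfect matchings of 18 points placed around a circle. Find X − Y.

11934

Full binary trees with n internal nodes are counted by C_n; here n = 10. So X = C_10 = 16796.
Non-crossing perfect matchings of 2n points on a circle are counted by C_n; with 18 points, n = 9. So Y = C_9 = 4862.
X − Y = 16796 − 4862 = 11934.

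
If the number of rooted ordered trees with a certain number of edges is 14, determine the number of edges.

Rooted ordered trees with n edges are counted by C_n. Since C_4 = 14, the index is 4.

4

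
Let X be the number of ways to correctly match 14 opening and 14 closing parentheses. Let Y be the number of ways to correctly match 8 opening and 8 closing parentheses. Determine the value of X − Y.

Balanced strings of n pairs of brackets are counted by C_n; here n = 14. So X = C_14 = 2674440.
Balanced strings of n pairs of brackets are counted by C_n; here n = 8. So Y = C_8 = 1430.
X − Y = 2674440 − 1430 = 2673010.

2673010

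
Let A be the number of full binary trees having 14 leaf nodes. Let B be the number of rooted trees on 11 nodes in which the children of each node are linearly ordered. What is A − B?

A full binary tree with L leaves has L−1 internal nodes and is counted by C_{L−1}; L = 14 gives C_13. So A = C_13 = 742900.
A rooted plane tree on 11 nodes has 10 edges, and such trees are counted by C_10. So B = C_10 = 16796.
A − B = 742900 − 16796 = 726104.

726104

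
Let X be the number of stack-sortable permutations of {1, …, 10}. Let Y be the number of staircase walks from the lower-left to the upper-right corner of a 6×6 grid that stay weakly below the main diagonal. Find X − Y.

Stack-sortable permutations are exactly the 231-avoiding ones, counted by C_n; here n = 10. So X = C_10 = 16796.
Monotone paths in an n×n grid that stay weakly below the diagonal are counted by C_n; here n = 6. So Y = C_6 = 132.
X − Y = 16796 − 132 = 16664.

16664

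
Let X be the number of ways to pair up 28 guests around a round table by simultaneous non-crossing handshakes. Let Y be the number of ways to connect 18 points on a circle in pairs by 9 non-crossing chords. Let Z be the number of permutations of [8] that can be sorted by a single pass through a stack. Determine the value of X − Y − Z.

2668148

Non-crossing handshake pairings of 2n people are counted by C_n; 28 people gives n = 14. So X = C_14 = 2674440.
Pairing 18 circle points by 9 non-crossing chords gives C_9 matchings. So Y = C_9 = 4862.
By Knuth's characterisation, the stack-sortable permutations of length 8 are the 231-avoiders, numbering C_8. So Z = C_8 = 1430.
X − Y − Z = 2674440 − 4862 − 1430 = 2668148.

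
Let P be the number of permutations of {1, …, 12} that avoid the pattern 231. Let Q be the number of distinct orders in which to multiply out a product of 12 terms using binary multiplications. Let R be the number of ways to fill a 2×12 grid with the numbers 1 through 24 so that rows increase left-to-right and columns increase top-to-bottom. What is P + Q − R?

Permutations of [n] avoiding any single length-3 pattern are counted by C_n; here n = 12. So P = C_12 = 208012.
Parenthesizations of m factors correspond to full binary trees with m leaves, counted by C_{m−1}; m = 12 gives C_11. So Q = C_11 = 58786.
Standard Young tableaux of shape 2×n are counted by C_n; here n = 12. So R = C_12 = 208012.
P + Q − R = 208012 + 58786 − 208012 = 58786.

58786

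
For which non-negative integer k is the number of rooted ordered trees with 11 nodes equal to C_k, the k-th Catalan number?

Rooted ordered (plane) trees on m nodes have m−1 edges and are counted by C_{m−1}; m = 11 gives C_10.

10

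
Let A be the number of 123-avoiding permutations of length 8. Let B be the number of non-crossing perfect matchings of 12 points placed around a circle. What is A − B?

For any fixed pattern of length 3, the pattern-avoiding permutations of [8] number C_8. So A = C_8 = 1430.
Non-crossing perfect matchings of 2n points on a circle are counted by C_n; with 12 points, n = 6. So B = C_6 = 132.
A − B = 1430 − 132 = 1298.

1298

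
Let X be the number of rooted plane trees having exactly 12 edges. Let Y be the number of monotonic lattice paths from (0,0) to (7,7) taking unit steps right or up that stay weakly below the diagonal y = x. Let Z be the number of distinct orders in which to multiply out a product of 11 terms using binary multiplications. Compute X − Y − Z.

190787

A rooted plane tree with 12 edges has 13 nodes, and the count is C_12. So X = C_12 = 208012.
Sub-diagonal monotone paths from (0,0) to (7,7) biject with Dyck paths of semilength 7, giving C_7. So Y = C_7 = 429.
Parenthesizations of m factors correspond to full binary trees with m leaves, counted by C_{m−1}; m = 11 gives C_10. So Z = C_10 = 16796.
X − Y − Z = 208012 − 429 − 16796 = 190787.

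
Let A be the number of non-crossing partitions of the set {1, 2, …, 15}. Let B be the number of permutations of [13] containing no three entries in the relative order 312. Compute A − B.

8951945

Non-crossing partitions of an n-element set are counted by C_n; here n = 15. So A = C_15 = 9694845.
Permutations of [n] avoiding any single length-3 pattern are counted by C_n; here n = 13. So B = C_13 = 742900.
A − B = 9694845 − 742900 = 8951945.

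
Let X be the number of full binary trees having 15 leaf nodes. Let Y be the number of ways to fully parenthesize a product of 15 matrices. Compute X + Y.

5348880

A full binary tree with L leaves has L−1 internal nodes and is counted by C_{L−1}; L = 15 gives C_14. So X = C_14 = 2674440.
Ways to associate a product of 15 factors correspond to binary trees on 15 leaves, so the count is C_14. So Y = C_14 = 2674440.
X + Y = 2674440 + 2674440 = 5348880.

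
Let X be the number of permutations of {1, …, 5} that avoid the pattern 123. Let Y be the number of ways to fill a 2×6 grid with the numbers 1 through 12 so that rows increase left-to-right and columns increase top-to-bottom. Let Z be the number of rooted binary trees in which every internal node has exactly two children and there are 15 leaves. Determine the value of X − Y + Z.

2674350

For any fixed pattern of length 3, the pattern-avoiding permutations of [5] number C_5. So X = C_5 = 42.
Standard Young tableaux of shape 2×n are counted by C_n; here n = 6. So Y = C_6 = 132.
Full binary trees with 15 leaves have 15−1 = 14 internal nodes, so there are C_14 of them. So Z = C_14 = 2674440.
X − Y + Z = 42 − 132 + 2674440 = 2674350.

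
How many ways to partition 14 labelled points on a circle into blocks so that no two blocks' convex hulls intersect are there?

Non-crossing partitions of an n-element set are counted by C_n; here n = 14.
C_14 = C(28,14)/15 = 40116600/15 = 2674440.

2674440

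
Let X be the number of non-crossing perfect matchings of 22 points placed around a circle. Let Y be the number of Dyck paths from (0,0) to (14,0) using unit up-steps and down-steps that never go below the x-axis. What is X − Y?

Non-crossing perfect matchings of 2n points on a circle are counted by C_n; with 22 points, n = 11. So X = C_11 = 58786.
Dyck paths of semilength n (length 2n) are counted by C_n; here n = 7. So Y = C_7 = 429.
X − Y = 58786 − 429 = 58357.

58357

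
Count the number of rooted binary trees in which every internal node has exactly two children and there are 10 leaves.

4862

Full binary trees with 10 leaves have 10−1 = 9 internal nodes, so there are C_9 of them.
C_9 = C(18,9)/10 = 48620/10 = 4862.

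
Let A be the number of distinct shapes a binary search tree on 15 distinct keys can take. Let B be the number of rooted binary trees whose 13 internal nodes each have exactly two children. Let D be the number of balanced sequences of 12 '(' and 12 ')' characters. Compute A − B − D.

8743933

Binary trees (left/right distinguished) on n nodes are counted by C_n; here n = 15. So A = C_15 = 9694845.
Full binary trees with n internal nodes are counted by C_n; here n = 13. So B = C_13 = 742900.
A balanced arrangement of 12 bracket pairs is a Dyck word of semilength 12, so the count is C_12. So D = C_12 = 208012.
A − B − D = 9694845 − 742900 − 208012 = 8743933.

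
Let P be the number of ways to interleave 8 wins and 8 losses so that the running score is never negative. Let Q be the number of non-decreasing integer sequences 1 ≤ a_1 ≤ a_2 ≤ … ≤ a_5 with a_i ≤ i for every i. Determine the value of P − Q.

1388

Ballot sequences with n votes each where one side never trails are Dyck words, counted by C_n; here n = 8. So P = C_8 = 1430.
Weakly increasing sequences with a_i ≤ i biject with Dyck paths of semilength 5, so there are C_5. So Q = C_5 = 42.
P − Q = 1430 − 42 = 1388.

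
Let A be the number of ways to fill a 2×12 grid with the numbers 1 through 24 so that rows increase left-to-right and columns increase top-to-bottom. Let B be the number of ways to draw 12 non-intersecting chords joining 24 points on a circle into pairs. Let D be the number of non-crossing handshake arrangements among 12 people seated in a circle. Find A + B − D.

By the hook-length formula (or a Dyck-path bijection), SYT of shape 2×12 number C_12. So A = C_12 = 208012.
Pairing 24 circle points by 12 non-crossing chords gives C_12 matchings. So B = C_12 = 208012.
Non-crossing handshake pairings of 2n people are counted by C_n; 12 people gives n = 6. So D = C_6 = 132.
A + B − D = 208012 + 208012 − 132 = 415892.

415892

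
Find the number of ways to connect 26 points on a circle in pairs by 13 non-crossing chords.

742900

Non-crossing perfect matchings of 2n points on a circle are counted by C_n; with 26 points, n = 13.
C_13 = C(26,13)/14 = 10400600/14 = 742900.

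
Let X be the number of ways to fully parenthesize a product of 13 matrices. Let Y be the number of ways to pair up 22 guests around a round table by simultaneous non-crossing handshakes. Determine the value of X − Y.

Parenthesizations of m factors correspond to full binary trees with m leaves, counted by C_{m−1}; m = 13 gives C_12. So X = C_12 = 208012.
Non-crossing handshake pairings of 2n people are counted by C_n; 22 people gives n = 11. So Y = C_11 = 58786.
X − Y = 208012 − 58786 = 149226.

149226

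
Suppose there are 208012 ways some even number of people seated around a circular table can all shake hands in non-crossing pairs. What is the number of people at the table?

Non-crossing handshake pairings of 2n people are counted by C_n, and C_12 = 208012.
So n = 12, and there are 2n = 24 people.

24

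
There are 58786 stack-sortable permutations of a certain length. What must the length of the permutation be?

11

Stack-sortable permutations of [n] are counted by C_n, and C_11 = 58786.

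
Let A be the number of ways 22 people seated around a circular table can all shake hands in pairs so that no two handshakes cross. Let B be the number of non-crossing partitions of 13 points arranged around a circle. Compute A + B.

801686

Non-crossing handshake pairings of 2n people are counted by C_n; 22 people gives n = 11. So A = C_11 = 58786.
Non-crossing partitions of an n-element set are counted by C_n; here n = 13. So B = C_13 = 742900.
A + B = 58786 + 742900 = 801686.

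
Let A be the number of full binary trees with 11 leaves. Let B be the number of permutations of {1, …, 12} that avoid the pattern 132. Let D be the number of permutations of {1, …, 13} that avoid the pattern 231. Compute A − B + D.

551684

Full binary trees with 11 leaves have 11−1 = 10 internal nodes, so there are C_10 of them. So A = C_10 = 16796.
For any fixed pattern of length 3, the pattern-avoiding permutations of [12] number C_12. So B = C_12 = 208012.
For any fixed pattern of length 3, the pattern-avoiding permutations of [13] number C_13. So D = C_13 = 742900.
A − B + D = 16796 − 208012 + 742900 = 551684.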